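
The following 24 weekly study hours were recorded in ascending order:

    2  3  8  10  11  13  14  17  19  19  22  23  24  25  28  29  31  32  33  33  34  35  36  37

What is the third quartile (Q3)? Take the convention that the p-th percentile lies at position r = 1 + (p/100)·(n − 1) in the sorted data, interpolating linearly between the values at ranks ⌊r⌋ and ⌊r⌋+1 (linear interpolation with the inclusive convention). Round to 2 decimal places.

n = 24.
r = 1 + (75/100)·(24 − 1) = 1 + 17.25 = 18.25.
Rank 18 is 32 and rank 19 is 33.
Interpolate: 32 + 0.25·(33 − 32) = 32 + 0.25·1 = 32.25.

32.25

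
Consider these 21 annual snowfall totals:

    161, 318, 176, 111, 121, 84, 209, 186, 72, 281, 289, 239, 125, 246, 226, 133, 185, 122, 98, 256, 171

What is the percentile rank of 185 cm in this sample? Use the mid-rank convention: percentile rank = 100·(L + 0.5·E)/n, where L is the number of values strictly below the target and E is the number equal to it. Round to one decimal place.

54.8

Sorted: 72, 84, 98, 111, 121, 122, 125, 133, 161, 171, 176, 185, 186, 209, 226, 239, 246, 256, 281, 289, 318.
Count below 185: L = 11; count equal: E = 1; n = 21.
Percentile rank = 100·(11 + 0.5·1)/21 = 100·11.5/21 = 54.76.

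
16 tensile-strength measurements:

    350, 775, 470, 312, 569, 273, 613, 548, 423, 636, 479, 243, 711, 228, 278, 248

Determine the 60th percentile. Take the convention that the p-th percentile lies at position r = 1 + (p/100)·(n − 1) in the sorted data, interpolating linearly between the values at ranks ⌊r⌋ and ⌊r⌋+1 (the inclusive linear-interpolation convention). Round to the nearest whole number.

Sorted: 228, 243, 248, 273, 278, 312, 350, 423, 470, 479, 548, 569, 613, 636, 711, 775.
n = 16.
r = 1 + (60/100)·(16 − 1) = 1 + 9 = 10.
r is an integer, so P60 is the value at rank 10: 479.

479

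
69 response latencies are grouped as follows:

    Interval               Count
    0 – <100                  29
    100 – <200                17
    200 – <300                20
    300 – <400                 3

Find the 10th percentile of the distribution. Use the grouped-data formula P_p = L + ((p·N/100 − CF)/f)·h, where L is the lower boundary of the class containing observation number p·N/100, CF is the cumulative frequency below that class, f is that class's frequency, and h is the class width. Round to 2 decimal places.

N = 69; target position k = 10/100 · 69 = 6.9.
Cumulative frequencies: 29, 46, 66, 69.
Observation 6.9 falls in the class 0 – <100.
L = 0, CF = 0, f = 29, h = 100.
P10 = 0 + ((6.9 − 0)/29)·100 = 0 + 23.7931 = 23.7931.

23.79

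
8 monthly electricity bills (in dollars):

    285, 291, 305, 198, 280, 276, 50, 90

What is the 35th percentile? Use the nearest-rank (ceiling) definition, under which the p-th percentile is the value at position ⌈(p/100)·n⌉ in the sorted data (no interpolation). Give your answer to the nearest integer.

Sorted: 50, 90, 198, 276, 280, 285, 291, 305.
n = 8.
Position = ⌈35/100 · 8⌉ = ⌈2.8⌉ = 3.
The value at rank 3 is 198.

198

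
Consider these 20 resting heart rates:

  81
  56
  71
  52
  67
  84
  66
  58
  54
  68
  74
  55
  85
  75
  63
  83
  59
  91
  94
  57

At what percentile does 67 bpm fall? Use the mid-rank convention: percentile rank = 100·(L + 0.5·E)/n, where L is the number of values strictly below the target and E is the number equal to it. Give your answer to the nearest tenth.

Sorted: 52, 54, 55, 56, 57, 58, 59, 63, 66, 67, 68, 71, 74, 75, 81, 83, 84, 85, 91, 94.
Count below 67: L = 9; count equal: E = 1; n = 20.
Percentile rank = 100·(9 + 0.5·1)/20 = 100·9.5/20 = 47.5.

47.5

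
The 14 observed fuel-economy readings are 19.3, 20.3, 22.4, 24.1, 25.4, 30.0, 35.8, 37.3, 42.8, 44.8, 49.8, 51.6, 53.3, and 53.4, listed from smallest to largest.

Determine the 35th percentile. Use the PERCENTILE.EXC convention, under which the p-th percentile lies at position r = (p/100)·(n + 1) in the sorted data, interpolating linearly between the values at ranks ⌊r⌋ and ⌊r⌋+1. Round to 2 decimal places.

26.55

n = 14.
r = (35/100)·(14 + 1) = 5.25.
Rank 5 is 25.4 and rank 6 is 30.0.
Interpolate: 25.4 + 0.25·(30.0 − 25.4) = 25.4 + 0.25·4.6 = 26.55.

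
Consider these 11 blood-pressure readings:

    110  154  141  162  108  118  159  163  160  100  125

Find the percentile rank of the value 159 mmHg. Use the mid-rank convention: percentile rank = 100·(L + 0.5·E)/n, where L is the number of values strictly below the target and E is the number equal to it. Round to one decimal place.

68.2

Sorted: 100, 108, 110, 118, 125, 141, 154, 159, 160, 162, 163.
Count below 159: L = 7; count equal: E = 1; n = 11.
Percentile rank = 100·(7 + 0.5·1)/11 = 100·7.5/11 = 68.18.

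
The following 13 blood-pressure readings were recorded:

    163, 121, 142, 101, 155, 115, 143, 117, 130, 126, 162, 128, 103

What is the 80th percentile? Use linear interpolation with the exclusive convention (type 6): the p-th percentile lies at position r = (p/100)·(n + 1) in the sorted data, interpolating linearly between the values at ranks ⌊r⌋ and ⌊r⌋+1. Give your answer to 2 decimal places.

156.40

Sorted: 101, 103, 115, 117, 121, 126, 128, 130, 142, 143, 155, 162, 163.
n = 13.
r = (80/100)·(13 + 1) = 11.2.
Rank 11 is 155 and rank 12 is 162.
Interpolate: 155 + 0.2·(162 − 155) = 155 + 0.2·7 = 156.4.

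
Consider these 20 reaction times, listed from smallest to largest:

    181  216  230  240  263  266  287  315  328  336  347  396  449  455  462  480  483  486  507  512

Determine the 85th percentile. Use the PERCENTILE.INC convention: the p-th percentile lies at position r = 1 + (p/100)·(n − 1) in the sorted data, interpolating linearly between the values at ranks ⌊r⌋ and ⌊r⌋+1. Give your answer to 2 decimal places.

n = 20.
r = 1 + (85/100)·(20 − 1) = 1 + 16.15 = 17.15.
Rank 17 is 483 and rank 18 is 486.
Interpolate: 483 + 0.15·(486 − 483) = 483 + 0.15·3 = 483.45.

483.45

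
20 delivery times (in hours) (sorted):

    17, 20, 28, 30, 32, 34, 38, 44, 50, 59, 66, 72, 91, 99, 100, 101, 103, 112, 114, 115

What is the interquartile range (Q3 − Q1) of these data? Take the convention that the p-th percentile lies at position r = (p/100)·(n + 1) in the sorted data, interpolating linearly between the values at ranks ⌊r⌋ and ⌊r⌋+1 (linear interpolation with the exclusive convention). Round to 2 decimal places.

n = 20.
P25: r = 5.25; ranks 5–6 are 32, 34; interpolating gives 32.5.
P75: r = 15.75; ranks 15–16 are 100, 101; interpolating gives 100.75.
Difference: 100.75 − 32.5 = 68.25.

68.25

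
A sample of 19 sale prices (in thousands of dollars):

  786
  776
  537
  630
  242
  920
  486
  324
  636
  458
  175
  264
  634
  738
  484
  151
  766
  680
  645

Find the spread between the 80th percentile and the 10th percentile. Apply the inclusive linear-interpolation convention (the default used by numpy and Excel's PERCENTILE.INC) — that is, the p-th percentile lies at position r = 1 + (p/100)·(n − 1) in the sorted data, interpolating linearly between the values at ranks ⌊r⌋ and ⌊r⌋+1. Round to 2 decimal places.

520.60

Sorted: 151, 175, 242, 264, 324, 458, 484, 486, 537, 630, 634, 636, 645, 680, 738, 766, 776, 786, 920.
n = 19.
P10: r = 2.8; ranks 2–3 are 175, 242; interpolating gives 228.6.
P80: r = 15.4; ranks 15–16 are 738, 766; interpolating gives 749.2.
Difference: 749.2 − 228.6 = 520.6.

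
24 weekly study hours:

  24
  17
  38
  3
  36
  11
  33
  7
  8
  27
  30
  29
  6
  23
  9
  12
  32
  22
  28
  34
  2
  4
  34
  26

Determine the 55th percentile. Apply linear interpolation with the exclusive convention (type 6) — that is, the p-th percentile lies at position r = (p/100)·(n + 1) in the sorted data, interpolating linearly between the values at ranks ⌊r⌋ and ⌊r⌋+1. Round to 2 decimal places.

25.50

Sorted: 2, 3, 4, 6, 7, 8, 9, 11, 12, 17, 22, 23, 24, 26, 27, 28, 29, 30, 32, 33, 34, 34, 36, 38.
n = 24.
r = (55/100)·(24 + 1) = 13.75.
Rank 13 is 24 and rank 14 is 26.
Interpolate: 24 + 0.75·(26 − 24) = 24 + 0.75·2 = 25.5.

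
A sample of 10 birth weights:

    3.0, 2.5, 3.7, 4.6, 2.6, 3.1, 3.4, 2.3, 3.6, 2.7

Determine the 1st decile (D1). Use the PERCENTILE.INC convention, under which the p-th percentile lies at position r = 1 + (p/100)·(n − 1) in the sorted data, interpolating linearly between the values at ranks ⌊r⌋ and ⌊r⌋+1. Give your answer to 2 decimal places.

Sorted: 2.3, 2.5, 2.6, 2.7, 3.0, 3.1, 3.4, 3.6, 3.7, 4.6.
n = 10.
r = 1 + (10/100)·(10 − 1) = 1 + 0.9 = 1.9.
Rank 1 is 2.3 and rank 2 is 2.5.
Interpolate: 2.3 + 0.9·(2.5 − 2.3) = 2.3 + 0.9·0.2 = 2.48.

2.48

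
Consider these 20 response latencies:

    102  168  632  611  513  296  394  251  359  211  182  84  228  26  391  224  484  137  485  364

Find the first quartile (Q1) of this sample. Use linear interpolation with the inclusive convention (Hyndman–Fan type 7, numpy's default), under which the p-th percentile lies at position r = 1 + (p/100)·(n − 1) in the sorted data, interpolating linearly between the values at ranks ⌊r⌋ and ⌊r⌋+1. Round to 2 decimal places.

Sorted: 26, 84, 102, 137, 168, 182, 211, 224, 228, 251, 296, 359, 364, 391, 394, 484, 485, 513, 611, 632.
n = 20.
r = 1 + (25/100)·(20 − 1) = 1 + 4.75 = 5.75.
Rank 5 is 168 and rank 6 is 182.
Interpolate: 168 + 0.75·(182 − 168) = 168 + 0.75·14 = 178.5.

178.50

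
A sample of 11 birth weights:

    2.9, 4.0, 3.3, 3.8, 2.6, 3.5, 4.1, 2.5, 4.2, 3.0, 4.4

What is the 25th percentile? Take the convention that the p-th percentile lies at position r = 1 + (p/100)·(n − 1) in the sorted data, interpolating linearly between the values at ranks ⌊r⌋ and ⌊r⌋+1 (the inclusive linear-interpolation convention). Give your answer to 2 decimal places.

2.95

Sorted: 2.5, 2.6, 2.9, 3.0, 3.3, 3.5, 3.8, 4.0, 4.1, 4.2, 4.4.
n = 11.
r = 1 + (25/100)·(11 − 1) = 1 + 2.5 = 3.5.
Rank 3 is 2.9 and rank 4 is 3.0.
Interpolate: 2.9 + 0.5·(3.0 − 2.9) = 2.9 + 0.5·0.1 = 2.95.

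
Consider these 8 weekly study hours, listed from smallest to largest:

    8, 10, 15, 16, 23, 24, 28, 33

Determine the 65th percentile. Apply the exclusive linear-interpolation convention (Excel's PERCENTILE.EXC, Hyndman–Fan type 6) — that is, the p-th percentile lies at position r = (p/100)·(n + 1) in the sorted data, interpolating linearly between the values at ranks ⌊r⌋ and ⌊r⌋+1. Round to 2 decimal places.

23.85

n = 8.
r = (65/100)·(8 + 1) = 5.85.
Rank 5 is 23 and rank 6 is 24.
Interpolate: 23 + 0.85·(24 − 23) = 23 + 0.85·1 = 23.85.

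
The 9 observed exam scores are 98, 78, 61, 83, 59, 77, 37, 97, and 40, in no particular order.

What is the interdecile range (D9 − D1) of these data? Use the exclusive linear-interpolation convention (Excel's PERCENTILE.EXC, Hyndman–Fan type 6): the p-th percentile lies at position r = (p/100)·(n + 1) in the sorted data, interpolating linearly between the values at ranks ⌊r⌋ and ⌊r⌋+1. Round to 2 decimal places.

61.00

Sorted: 37, 40, 59, 61, 77, 78, 83, 97, 98.
n = 9.
P10: r = 1 (integer) → 37.
P90: r = 9 (integer) → 98.
Difference: 98 − 37 = 61.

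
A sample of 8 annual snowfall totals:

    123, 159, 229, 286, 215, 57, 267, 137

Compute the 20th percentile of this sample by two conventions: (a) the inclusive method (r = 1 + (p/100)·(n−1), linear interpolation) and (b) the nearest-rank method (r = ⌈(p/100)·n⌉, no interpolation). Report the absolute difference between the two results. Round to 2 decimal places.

Sorted: 57, 123, 137, 159, 215, 229, 267, 286.
n = 8.
(a) r = 2.4; between ranks 2 (123) and 3 (137): 128.6.
(b) the nearest-rank method: rank 2 → 123.
|128.6 − 123| = 5.6.

5.60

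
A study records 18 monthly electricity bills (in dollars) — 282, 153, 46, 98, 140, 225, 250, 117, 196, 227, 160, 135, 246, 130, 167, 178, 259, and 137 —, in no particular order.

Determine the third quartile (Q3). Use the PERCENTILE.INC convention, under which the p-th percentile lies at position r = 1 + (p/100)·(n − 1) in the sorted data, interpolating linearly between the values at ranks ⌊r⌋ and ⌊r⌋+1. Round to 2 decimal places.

226.50

Sorted: 46, 98, 117, 130, 135, 137, 140, 153, 160, 167, 178, 196, 225, 227, 246, 250, 259, 282.
n = 18.
r = 1 + (75/100)·(18 − 1) = 1 + 12.75 = 13.75.
Rank 13 is 225 and rank 14 is 227.
Interpolate: 225 + 0.75·(227 − 225) = 225 + 0.75·2 = 226.5.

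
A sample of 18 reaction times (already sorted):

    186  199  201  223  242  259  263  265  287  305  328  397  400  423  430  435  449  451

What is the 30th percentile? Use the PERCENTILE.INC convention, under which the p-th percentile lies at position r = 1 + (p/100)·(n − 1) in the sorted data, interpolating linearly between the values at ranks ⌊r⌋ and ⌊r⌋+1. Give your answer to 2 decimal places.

n = 18.
r = 1 + (30/100)·(18 − 1) = 1 + 5.1 = 6.1.
Rank 6 is 259 and rank 7 is 263.
Interpolate: 259 + 0.1·(263 − 259) = 259 + 0.1·4 = 259.4.

259.40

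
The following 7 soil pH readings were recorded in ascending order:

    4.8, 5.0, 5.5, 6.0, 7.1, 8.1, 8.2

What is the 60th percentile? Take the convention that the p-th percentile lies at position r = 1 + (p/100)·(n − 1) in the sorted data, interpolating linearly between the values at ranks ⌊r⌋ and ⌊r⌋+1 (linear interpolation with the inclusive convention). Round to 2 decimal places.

n = 7.
r = 1 + (60/100)·(7 − 1) = 1 + 3.6 = 4.6.
Rank 4 is 6.0 and rank 5 is 7.1.
Interpolate: 6.0 + 0.6·(7.1 − 6.0) = 6.0 + 0.6·1.1 = 6.66.

6.66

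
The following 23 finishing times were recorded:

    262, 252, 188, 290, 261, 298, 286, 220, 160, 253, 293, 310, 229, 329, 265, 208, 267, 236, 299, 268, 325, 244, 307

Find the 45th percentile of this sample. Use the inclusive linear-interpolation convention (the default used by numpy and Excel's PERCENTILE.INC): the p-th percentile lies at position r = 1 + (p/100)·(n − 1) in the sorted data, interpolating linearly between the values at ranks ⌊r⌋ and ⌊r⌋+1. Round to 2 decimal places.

Sorted: 160, 188, 208, 220, 229, 236, 244, 252, 253, 261, 262, 265, 267, 268, 286, 290, 293, 298, 299, 307, 310, 325, 329.
n = 23.
r = 1 + (45/100)·(23 − 1) = 1 + 9.9 = 10.9.
Rank 10 is 261 and rank 11 is 262.
Interpolate: 261 + 0.9·(262 − 261) = 261 + 0.9·1 = 261.9.

261.90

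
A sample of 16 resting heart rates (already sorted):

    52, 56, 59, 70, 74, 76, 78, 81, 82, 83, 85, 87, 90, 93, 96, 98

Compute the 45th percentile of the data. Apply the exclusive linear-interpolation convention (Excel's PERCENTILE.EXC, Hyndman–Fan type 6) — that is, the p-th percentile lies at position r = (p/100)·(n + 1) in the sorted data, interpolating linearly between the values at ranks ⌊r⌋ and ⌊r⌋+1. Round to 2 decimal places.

79.95

n = 16.
r = (45/100)·(16 + 1) = 7.65.
Rank 7 is 78 and rank 8 is 81.
Interpolate: 78 + 0.65·(81 − 78) = 78 + 0.65·3 = 79.95.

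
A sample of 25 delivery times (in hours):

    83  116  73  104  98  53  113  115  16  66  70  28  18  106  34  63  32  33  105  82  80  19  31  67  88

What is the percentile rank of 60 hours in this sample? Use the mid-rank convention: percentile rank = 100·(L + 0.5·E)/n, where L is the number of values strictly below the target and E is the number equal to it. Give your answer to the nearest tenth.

Sorted: 16, 18, 19, 28, 31, 32, 33, 34, 53, 63, 66, 67, 70, 73, 80, 82, 83, 88, 98, 104, 105, 106, 113, 115, 116.
Count below 60: L = 9; count equal: E = 0; n = 25.
Percentile rank = 100·(9 + 0.5·0)/25 = 100·9/25 = 36.

36.0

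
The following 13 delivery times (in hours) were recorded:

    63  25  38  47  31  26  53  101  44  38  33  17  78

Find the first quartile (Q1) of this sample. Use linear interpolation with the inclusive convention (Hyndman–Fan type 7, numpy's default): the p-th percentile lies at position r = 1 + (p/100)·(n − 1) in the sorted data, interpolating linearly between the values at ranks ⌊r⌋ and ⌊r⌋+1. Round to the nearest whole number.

31

Sorted: 17, 25, 26, 31, 33, 38, 38, 44, 47, 53, 63, 78, 101.
n = 13.
r = 1 + (25/100)·(13 − 1) = 1 + 3 = 4.
r is an integer, so P25 is the value at rank 4: 31.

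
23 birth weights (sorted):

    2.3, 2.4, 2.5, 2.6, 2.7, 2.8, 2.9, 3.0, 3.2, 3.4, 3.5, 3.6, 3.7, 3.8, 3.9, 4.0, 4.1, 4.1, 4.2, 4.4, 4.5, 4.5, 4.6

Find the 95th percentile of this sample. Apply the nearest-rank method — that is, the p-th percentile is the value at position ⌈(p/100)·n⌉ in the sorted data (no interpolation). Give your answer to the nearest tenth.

4.5

n = 23.
Position = ⌈95/100 · 23⌉ = ⌈21.85⌉ = 22.
The value at rank 22 is 4.5.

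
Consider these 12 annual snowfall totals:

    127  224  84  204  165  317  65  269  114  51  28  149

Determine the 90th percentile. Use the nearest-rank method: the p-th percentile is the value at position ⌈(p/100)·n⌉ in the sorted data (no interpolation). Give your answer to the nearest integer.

269

Sorted: 28, 51, 65, 84, 114, 127, 149, 165, 204, 224, 269, 317.
n = 12.
Position = ⌈90/100 · 12⌉ = ⌈10.8⌉ = 11.
The value at rank 11 is 269.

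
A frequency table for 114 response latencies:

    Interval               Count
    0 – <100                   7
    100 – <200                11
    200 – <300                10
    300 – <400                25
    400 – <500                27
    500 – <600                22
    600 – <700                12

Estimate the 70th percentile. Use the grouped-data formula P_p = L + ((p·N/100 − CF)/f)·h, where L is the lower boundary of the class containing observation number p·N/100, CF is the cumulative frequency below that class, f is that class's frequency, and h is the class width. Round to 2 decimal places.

499.26

N = 114; target position k = 70/100 · 114 = 79.8.
Cumulative frequencies: 7, 18, 28, 53, 80, 102, 114.
Observation 79.8 falls in the class 400 – <500.
L = 400, CF = 53, f = 27, h = 100.
P70 = 400 + ((79.8 − 53)/27)·100 = 400 + 99.2593 = 499.259.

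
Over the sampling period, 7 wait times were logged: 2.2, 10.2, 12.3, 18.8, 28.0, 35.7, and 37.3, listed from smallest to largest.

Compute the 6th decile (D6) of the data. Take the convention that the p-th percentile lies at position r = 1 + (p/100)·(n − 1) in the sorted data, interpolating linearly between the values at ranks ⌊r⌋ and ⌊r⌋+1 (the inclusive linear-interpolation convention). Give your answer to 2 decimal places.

n = 7.
r = 1 + (60/100)·(7 − 1) = 1 + 3.6 = 4.6.
Rank 4 is 18.8 and rank 5 is 28.0.
Interpolate: 18.8 + 0.6·(28.0 − 18.8) = 18.8 + 0.6·9.2 = 24.32.

24.32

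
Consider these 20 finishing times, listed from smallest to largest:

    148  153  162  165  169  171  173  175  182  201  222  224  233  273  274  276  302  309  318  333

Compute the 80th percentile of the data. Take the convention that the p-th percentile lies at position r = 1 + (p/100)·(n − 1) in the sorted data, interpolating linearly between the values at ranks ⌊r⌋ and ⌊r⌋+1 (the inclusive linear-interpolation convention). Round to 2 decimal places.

281.20

n = 20.
r = 1 + (80/100)·(20 − 1) = 1 + 15.2 = 16.2.
Rank 16 is 276 and rank 17 is 302.
Interpolate: 276 + 0.2·(302 − 276) = 276 + 0.2·26 = 281.2.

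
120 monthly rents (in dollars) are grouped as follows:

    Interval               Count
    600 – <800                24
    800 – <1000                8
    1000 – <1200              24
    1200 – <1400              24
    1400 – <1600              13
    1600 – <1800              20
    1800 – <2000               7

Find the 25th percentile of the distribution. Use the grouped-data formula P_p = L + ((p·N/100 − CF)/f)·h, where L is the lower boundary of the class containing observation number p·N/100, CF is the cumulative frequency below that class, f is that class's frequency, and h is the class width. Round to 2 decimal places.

950.00

N = 120; target position k = 25/100 · 120 = 30.
Cumulative frequencies: 24, 32, 56, 80, 93, 113, 120.
Observation 30 falls in the class 800 – <1000.
L = 800, CF = 24, f = 8, h = 200.
P25 = 800 + ((30 − 24)/8)·200 = 800 + 150 = 950.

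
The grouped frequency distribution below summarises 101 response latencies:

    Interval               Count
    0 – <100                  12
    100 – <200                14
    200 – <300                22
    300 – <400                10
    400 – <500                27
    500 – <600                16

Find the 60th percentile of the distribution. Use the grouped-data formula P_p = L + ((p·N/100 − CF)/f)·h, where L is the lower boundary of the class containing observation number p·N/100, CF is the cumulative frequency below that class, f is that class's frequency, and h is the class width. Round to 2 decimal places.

N = 101; target position k = 60/100 · 101 = 60.6.
Cumulative frequencies: 12, 26, 48, 58, 85, 101.
Observation 60.6 falls in the class 400 – <500.
L = 400, CF = 58, f = 27, h = 100.
P60 = 400 + ((60.6 − 58)/27)·100 = 400 + 9.62963 = 409.63.

409.63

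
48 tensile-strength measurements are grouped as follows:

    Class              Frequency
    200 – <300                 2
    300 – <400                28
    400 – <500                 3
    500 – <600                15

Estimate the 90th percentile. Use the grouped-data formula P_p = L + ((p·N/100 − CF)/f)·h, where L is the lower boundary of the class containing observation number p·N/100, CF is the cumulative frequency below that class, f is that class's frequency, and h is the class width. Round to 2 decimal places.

N = 48; target position k = 90/100 · 48 = 43.2.
Cumulative frequencies: 2, 30, 33, 48.
Observation 43.2 falls in the class 500 – <600.
L = 500, CF = 33, f = 15, h = 100.
P90 = 500 + ((43.2 − 33)/15)·100 = 500 + 68 = 568.

568.00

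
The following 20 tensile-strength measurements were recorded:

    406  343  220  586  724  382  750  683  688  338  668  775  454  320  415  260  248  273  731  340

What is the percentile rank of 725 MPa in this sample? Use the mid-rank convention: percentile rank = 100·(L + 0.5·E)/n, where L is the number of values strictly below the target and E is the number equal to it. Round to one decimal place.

Sorted: 220, 248, 260, 273, 320, 338, 340, 343, 382, 406, 415, 454, 586, 668, 683, 688, 724, 731, 750, 775.
Count below 725: L = 17; count equal: E = 0; n = 20.
Percentile rank = 100·(17 + 0.5·0)/20 = 100·17/20 = 85.

85.0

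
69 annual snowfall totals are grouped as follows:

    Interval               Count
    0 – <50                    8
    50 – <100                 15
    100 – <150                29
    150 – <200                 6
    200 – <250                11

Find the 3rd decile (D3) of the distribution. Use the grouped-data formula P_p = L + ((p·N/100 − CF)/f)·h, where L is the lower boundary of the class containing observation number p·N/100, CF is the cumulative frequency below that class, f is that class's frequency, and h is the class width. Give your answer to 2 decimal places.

92.33

N = 69; target position k = 30/100 · 69 = 20.7.
Cumulative frequencies: 8, 23, 52, 58, 69.
Observation 20.7 falls in the class 50 – <100.
L = 50, CF = 8, f = 15, h = 50.
P30 = 50 + ((20.7 − 8)/15)·50 = 50 + 42.3333 = 92.3333.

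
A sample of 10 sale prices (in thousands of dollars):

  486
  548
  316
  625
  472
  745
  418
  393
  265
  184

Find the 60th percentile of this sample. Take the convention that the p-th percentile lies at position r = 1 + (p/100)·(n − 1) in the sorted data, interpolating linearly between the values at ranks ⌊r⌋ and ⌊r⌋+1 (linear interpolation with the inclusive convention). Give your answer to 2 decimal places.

Sorted: 184, 265, 316, 393, 418, 472, 486, 548, 625, 745.
n = 10.
r = 1 + (60/100)·(10 − 1) = 1 + 5.4 = 6.4.
Rank 6 is 472 and rank 7 is 486.
Interpolate: 472 + 0.4·(486 − 472) = 472 + 0.4·14 = 477.6.

477.60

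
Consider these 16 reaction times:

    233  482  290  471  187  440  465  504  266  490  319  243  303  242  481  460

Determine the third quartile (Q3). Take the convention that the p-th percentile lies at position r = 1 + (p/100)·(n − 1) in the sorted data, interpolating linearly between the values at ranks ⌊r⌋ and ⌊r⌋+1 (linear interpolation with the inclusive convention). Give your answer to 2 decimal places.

Sorted: 187, 233, 242, 243, 266, 290, 303, 319, 440, 460, 465, 471, 481, 482, 490, 504.
n = 16.
r = 1 + (75/100)·(16 − 1) = 1 + 11.25 = 12.25.
Rank 12 is 471 and rank 13 is 481.
Interpolate: 471 + 0.25·(481 − 471) = 471 + 0.25·10 = 473.5.

473.50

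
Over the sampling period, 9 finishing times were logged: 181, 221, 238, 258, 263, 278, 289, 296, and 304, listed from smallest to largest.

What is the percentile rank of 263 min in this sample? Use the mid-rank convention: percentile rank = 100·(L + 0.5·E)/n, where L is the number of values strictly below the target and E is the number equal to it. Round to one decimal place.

50.0

Count below 263: L = 4; count equal: E = 1; n = 9.
Percentile rank = 100·(4 + 0.5·1)/9 = 100·4.5/9 = 50.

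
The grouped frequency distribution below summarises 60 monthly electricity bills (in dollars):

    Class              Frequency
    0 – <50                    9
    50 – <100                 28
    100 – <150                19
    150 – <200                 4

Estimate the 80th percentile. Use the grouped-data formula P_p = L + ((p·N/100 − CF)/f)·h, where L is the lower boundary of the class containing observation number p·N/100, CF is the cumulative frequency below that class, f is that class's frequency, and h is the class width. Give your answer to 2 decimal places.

128.95

N = 60; target position k = 80/100 · 60 = 48.
Cumulative frequencies: 9, 37, 56, 60.
Observation 48 falls in the class 100 – <150.
L = 100, CF = 37, f = 19, h = 50.
P80 = 100 + ((48 − 37)/19)·50 = 100 + 28.9474 = 128.947.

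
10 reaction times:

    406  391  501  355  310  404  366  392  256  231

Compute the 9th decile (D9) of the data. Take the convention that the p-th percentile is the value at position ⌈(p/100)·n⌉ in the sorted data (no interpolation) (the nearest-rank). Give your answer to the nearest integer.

Sorted: 231, 256, 310, 355, 366, 391, 392, 404, 406, 501.
n = 10.
Position = ⌈90/100 · 10⌉ = ⌈9⌉ = 9.
The value at rank 9 is 406.

406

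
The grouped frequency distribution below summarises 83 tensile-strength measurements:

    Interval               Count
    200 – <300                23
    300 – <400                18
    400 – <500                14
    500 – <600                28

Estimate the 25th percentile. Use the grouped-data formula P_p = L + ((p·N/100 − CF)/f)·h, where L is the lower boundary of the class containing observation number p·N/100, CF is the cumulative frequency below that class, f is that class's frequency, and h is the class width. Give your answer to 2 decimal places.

N = 83; target position k = 25/100 · 83 = 20.75.
Cumulative frequencies: 23, 41, 55, 83.
Observation 20.75 falls in the class 200 – <300.
L = 200, CF = 0, f = 23, h = 100.
P25 = 200 + ((20.75 − 0)/23)·100 = 200 + 90.2174 = 290.217.

290.22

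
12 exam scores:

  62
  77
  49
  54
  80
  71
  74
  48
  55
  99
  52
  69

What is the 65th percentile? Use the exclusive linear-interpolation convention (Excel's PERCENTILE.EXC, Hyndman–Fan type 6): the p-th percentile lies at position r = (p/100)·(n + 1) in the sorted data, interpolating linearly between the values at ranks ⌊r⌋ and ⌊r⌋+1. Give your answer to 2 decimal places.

72.35

Sorted: 48, 49, 52, 54, 55, 62, 69, 71, 74, 77, 80, 99.
n = 12.
r = (65/100)·(12 + 1) = 8.45.
Rank 8 is 71 and rank 9 is 74.
Interpolate: 71 + 0.45·(74 − 71) = 71 + 0.45·3 = 72.35.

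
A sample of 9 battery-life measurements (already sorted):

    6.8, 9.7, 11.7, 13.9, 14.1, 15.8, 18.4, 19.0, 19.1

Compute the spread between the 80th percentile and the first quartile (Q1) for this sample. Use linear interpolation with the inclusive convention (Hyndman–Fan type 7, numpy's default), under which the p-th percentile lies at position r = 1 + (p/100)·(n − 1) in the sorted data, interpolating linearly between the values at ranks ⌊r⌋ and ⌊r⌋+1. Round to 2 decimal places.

n = 9.
P25: r = 3 (integer) → 11.7.
P80: r = 7.4; ranks 7–8 are 18.4, 19.0; interpolating gives 18.64.
Difference: 18.64 − 11.7 = 6.94.

6.94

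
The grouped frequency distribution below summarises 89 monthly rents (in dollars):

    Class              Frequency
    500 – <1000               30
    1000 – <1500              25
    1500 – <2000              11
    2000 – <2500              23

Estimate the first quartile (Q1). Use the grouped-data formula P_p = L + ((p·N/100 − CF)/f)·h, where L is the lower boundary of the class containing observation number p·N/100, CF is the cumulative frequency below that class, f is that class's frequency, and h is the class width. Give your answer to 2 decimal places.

870.83

N = 89; target position k = 25/100 · 89 = 22.25.
Cumulative frequencies: 30, 55, 66, 89.
Observation 22.25 falls in the class 500 – <1000.
L = 500, CF = 0, f = 30, h = 500.
P25 = 500 + ((22.25 − 0)/30)·500 = 500 + 370.833 = 870.833.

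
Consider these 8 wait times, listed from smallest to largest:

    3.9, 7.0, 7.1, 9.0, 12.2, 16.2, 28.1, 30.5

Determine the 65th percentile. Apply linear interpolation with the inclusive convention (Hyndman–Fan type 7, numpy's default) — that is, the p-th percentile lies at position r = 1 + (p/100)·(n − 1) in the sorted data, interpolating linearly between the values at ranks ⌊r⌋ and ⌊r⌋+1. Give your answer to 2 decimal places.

n = 8.
r = 1 + (65/100)·(8 − 1) = 1 + 4.55 = 5.55.
Rank 5 is 12.2 and rank 6 is 16.2.
Interpolate: 12.2 + 0.55·(16.2 − 12.2) = 12.2 + 0.55·4 = 14.4.

14.40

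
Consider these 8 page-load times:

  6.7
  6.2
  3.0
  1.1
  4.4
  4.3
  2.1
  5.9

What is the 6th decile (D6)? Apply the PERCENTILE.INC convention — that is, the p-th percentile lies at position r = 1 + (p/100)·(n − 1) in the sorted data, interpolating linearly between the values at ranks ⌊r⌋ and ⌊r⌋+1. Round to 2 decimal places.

Sorted: 1.1, 2.1, 3.0, 4.3, 4.4, 5.9, 6.2, 6.7.
n = 8.
r = 1 + (60/100)·(8 − 1) = 1 + 4.2 = 5.2.
Rank 5 is 4.4 and rank 6 is 5.9.
Interpolate: 4.4 + 0.2·(5.9 − 4.4) = 4.4 + 0.2·1.5 = 4.7.

4.70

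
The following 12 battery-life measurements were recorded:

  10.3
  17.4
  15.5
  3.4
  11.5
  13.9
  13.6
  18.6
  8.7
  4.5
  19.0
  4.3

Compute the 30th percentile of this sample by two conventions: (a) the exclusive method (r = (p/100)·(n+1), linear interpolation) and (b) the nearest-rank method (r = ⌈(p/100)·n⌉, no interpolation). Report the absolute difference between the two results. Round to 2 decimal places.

Sorted: 3.4, 4.3, 4.5, 8.7, 10.3, 11.5, 13.6, 13.9, 15.5, 17.4, 18.6, 19.0.
n = 12.
(a) r = 3.9; between ranks 3 (4.5) and 4 (8.7): 8.28.
(b) the nearest-rank method: rank 4 → 8.7.
|8.28 − 8.7| = 0.42.

0.42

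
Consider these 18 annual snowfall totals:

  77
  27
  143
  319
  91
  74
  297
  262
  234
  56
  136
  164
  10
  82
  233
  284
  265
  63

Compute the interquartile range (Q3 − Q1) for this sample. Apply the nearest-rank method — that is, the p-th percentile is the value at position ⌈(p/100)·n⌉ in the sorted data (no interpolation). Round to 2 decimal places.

Sorted: 10, 27, 56, 63, 74, 77, 82, 91, 136, 143, 164, 233, 234, 262, 265, 284, 297, 319.
n = 18.
P25: rank ⌈25/100·18⌉ = 5 → 74.
P75: rank ⌈75/100·18⌉ = 14 → 262.
Difference: 262 − 74 = 188.

188.00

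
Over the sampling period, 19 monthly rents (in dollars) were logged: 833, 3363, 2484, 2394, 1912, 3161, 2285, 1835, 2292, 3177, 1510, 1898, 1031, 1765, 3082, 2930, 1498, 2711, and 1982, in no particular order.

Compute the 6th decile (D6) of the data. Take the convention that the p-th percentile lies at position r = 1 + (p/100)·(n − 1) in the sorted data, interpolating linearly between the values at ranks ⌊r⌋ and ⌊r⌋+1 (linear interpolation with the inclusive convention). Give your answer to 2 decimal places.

2373.60

Sorted: 833, 1031, 1498, 1510, 1765, 1835, 1898, 1912, 1982, 2285, 2292, 2394, 2484, 2711, 2930, 3082, 3161, 3177, 3363.
n = 19.
r = 1 + (60/100)·(19 − 1) = 1 + 10.8 = 11.8.
Rank 11 is 2292 and rank 12 is 2394.
Interpolate: 2292 + 0.8·(2394 − 2292) = 2292 + 0.8·102 = 2373.6.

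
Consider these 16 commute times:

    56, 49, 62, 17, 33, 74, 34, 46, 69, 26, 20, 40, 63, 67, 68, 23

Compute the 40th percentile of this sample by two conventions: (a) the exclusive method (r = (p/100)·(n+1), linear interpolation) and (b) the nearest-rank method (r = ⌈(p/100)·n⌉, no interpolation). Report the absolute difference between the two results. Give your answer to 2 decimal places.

1.20

Sorted: 17, 20, 23, 26, 33, 34, 40, 46, 49, 56, 62, 63, 67, 68, 69, 74.
n = 16.
(a) r = 6.8; between ranks 6 (34) and 7 (40): 38.8.
(b) the nearest-rank method: rank 7 → 40.
|38.8 − 40| = 1.2.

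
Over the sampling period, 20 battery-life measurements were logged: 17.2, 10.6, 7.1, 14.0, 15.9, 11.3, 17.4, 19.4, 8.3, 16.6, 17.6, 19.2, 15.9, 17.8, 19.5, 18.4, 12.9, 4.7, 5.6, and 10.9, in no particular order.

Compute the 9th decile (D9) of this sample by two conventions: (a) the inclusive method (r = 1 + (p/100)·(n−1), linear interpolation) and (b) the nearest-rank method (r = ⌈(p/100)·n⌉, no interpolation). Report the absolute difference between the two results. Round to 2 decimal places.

0.02

Sorted: 4.7, 5.6, 7.1, 8.3, 10.6, 10.9, 11.3, 12.9, 14.0, 15.9, 15.9, 16.6, 17.2, 17.4, 17.6, 17.8, 18.4, 19.2, 19.4, 19.5.
n = 20.
(a) r = 18.1; between ranks 18 (19.2) and 19 (19.4): 19.22.
(b) the nearest-rank method: rank 18 → 19.2.
|19.22 − 19.2| = 0.02.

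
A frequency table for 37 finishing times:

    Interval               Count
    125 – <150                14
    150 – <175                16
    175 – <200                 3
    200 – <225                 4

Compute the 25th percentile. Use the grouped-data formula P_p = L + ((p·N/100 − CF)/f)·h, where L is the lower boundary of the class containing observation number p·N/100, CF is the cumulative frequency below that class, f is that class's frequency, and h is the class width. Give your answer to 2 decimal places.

141.52

N = 37; target position k = 25/100 · 37 = 9.25.
Cumulative frequencies: 14, 30, 33, 37.
Observation 9.25 falls in the class 125 – <150.
L = 125, CF = 0, f = 14, h = 25.
P25 = 125 + ((9.25 − 0)/14)·25 = 125 + 16.5179 = 141.518.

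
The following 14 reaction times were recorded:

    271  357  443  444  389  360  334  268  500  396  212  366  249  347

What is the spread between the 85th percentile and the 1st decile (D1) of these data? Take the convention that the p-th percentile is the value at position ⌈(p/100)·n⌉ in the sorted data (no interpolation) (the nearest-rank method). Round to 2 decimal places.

194.00

Sorted: 212, 249, 268, 271, 334, 347, 357, 360, 366, 389, 396, 443, 444, 500.
n = 14.
P10: rank ⌈10/100·14⌉ = 2 → 249.
P85: rank ⌈85/100·14⌉ = 12 → 443.
Difference: 443 − 249 = 194.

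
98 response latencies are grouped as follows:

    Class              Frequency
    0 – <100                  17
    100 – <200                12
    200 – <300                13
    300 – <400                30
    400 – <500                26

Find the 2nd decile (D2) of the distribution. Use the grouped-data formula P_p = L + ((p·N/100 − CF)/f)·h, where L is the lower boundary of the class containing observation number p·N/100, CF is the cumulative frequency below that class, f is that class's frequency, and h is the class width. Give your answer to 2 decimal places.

N = 98; target position k = 20/100 · 98 = 19.6.
Cumulative frequencies: 17, 29, 42, 72, 98.
Observation 19.6 falls in the class 100 – <200.
L = 100, CF = 17, f = 12, h = 100.
P20 = 100 + ((19.6 − 17)/12)·100 = 100 + 21.6667 = 121.667.

121.67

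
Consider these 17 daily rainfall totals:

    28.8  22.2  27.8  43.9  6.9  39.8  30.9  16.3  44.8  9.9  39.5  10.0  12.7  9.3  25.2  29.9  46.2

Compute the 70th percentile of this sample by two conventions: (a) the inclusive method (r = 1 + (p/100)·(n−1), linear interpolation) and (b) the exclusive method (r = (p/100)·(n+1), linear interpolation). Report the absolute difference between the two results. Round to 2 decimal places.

Sorted: 6.9, 9.3, 9.9, 10.0, 12.7, 16.3, 22.2, 25.2, 27.8, 28.8, 29.9, 30.9, 39.5, 39.8, 43.9, 44.8, 46.2.
n = 17.
(a) r = 12.2; between ranks 12 (30.9) and 13 (39.5): 32.62.
(b) r = 12.6; between ranks 12 (30.9) and 13 (39.5): 36.06.
|32.62 − 36.06| = 3.44.

3.44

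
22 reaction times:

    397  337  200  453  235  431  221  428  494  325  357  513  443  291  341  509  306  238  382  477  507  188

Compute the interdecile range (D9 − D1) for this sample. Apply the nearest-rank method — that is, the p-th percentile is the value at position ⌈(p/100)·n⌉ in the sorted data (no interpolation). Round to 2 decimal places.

286.00

Sorted: 188, 200, 221, 235, 238, 291, 306, 325, 337, 341, 357, 382, 397, 428, 431, 443, 453, 477, 494, 507, 509, 513.
n = 22.
P10: rank ⌈10/100·22⌉ = 3 → 221.
P90: rank ⌈90/100·22⌉ = 20 → 507.
Difference: 507 − 221 = 286.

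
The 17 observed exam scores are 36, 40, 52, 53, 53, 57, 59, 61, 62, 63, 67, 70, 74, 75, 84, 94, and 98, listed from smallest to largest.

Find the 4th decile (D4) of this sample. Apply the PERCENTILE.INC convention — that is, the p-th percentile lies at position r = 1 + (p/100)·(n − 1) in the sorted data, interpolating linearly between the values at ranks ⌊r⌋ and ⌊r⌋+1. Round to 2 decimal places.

n = 17.
r = 1 + (40/100)·(17 − 1) = 1 + 6.4 = 7.4.
Rank 7 is 59 and rank 8 is 61.
Interpolate: 59 + 0.4·(61 − 59) = 59 + 0.4·2 = 59.8.

59.80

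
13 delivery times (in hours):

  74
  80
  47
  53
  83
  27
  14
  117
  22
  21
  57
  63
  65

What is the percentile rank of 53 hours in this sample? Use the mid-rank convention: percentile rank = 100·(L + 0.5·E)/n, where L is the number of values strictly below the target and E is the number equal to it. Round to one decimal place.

42.3

Sorted: 14, 21, 22, 27, 47, 53, 57, 63, 65, 74, 80, 83, 117.
Count below 53: L = 5; count equal: E = 1; n = 13.
Percentile rank = 100·(5 + 0.5·1)/13 = 100·5.5/13 = 42.31.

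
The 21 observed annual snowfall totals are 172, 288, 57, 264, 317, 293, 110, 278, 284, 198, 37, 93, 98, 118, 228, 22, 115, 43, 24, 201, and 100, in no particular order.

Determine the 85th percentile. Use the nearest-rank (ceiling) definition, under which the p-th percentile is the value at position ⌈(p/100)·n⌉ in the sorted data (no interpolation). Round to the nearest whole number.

Sorted: 22, 24, 37, 43, 57, 93, 98, 100, 110, 115, 118, 172, 198, 201, 228, 264, 278, 284, 288, 293, 317.
n = 21.
Position = ⌈85/100 · 21⌉ = ⌈17.85⌉ = 18.
The value at rank 18 is 284.

284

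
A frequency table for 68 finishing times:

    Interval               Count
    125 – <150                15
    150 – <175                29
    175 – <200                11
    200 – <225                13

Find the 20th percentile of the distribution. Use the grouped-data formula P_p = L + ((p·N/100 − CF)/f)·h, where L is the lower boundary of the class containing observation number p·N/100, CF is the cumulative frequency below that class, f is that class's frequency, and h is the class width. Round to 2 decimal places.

147.67

N = 68; target position k = 20/100 · 68 = 13.6.
Cumulative frequencies: 15, 44, 55, 68.
Observation 13.6 falls in the class 125 – <150.
L = 125, CF = 0, f = 15, h = 25.
P20 = 125 + ((13.6 − 0)/15)·25 = 125 + 22.6667 = 147.667.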